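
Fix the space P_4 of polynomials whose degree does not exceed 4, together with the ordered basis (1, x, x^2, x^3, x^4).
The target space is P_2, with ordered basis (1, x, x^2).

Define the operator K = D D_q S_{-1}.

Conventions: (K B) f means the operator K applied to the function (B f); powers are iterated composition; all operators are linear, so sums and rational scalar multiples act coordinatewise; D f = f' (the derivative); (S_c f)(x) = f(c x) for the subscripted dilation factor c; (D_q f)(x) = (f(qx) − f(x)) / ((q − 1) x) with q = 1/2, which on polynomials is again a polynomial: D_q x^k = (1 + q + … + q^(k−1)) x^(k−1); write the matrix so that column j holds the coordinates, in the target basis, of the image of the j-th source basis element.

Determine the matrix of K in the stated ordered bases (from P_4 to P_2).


image of 1: 0
image of x: 0
image of x^2: 3/2
image of x^3: -(7/2)x
image of x^4: (45/8)x^2
each image's coordinates form column j of the matrix

the matrix is [[0, 0, 3/2, 0, 0]; [0, 0, 0, -7/2, 0]; [0, 0, 0, 0, 45/8]] (rows listed top to bottom)


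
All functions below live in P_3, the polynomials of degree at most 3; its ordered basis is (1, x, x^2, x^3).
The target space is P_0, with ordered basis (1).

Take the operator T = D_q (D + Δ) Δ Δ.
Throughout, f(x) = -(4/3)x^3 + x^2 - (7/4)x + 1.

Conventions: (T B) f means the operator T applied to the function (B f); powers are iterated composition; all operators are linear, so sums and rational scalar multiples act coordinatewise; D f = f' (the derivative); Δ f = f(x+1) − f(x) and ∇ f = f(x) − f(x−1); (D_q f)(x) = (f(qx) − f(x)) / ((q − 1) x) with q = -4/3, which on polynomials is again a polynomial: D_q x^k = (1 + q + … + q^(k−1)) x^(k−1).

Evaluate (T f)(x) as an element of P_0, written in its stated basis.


the image equals g(x) = 0

Δ f = -4x^2 - 2x - 25/12
Δ Δ f = -8x - 6
D (Δ Δ) f = -8
Δ (Δ Δ) f = -8
(D + Δ) (Δ Δ) f = -16
D_q (D + Δ) (Δ Δ) f = 0


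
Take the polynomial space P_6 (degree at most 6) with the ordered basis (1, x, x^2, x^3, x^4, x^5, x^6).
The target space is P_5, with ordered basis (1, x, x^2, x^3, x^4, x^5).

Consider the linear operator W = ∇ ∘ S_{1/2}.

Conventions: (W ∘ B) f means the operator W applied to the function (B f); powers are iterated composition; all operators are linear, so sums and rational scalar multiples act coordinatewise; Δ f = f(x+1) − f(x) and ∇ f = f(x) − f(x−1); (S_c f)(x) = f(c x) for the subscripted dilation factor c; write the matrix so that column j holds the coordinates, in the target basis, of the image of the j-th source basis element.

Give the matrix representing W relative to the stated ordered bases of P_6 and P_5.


the matrix is [[0, 1/2, -1/4, 1/8, -1/16, 1/32, -1/64]; [0, 0, 1/2, -3/8, 1/4, -5/32, 3/32]; [0, 0, 0, 3/8, -3/8, 5/16, -15/64]; [0, 0, 0, 0, 1/4, -5/16, 5/16]; [0, 0, 0, 0, 0, 5/32, -15/64]; [0, 0, 0, 0, 0, 0, 3/32]] (rows listed top to bottom)

image of 1: 0
image of x: 1/2
image of x^2: (1/2)x - 1/4
image of x^3: (3/8)x^2 - (3/8)x + 1/8
image of x^4: (1/4)x^3 - (3/8)x^2 + (1/4)x - 1/16
image of x^5: (5/32)x^4 - (5/16)x^3 + (5/16)x^2 - (5/32)x + 1/32
image of x^6: (3/32)x^5 - (15/64)x^4 + (5/16)x^3 - (15/64)x^2 + (3/32)x - 1/64
each image's coordinates form column j of the matrix


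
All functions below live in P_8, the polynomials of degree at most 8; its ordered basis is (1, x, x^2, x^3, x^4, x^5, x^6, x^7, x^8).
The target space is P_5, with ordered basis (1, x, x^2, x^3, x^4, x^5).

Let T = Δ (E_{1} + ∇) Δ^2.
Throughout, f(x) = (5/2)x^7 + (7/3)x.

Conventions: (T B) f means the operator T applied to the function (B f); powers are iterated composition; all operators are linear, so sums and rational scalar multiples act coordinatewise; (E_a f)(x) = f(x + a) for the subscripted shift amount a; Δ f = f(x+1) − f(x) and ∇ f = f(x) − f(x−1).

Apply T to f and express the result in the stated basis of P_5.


Δ f = (35/2)x^6 + (105/2)x^5 + (175/2)x^4 + (175/2)x^3 + (105/2)x^2 + (35/2)x + 29/6
Δ Δ f = 105x^5 + 525x^4 + 1225x^3 + 1575x^2 + 1085x + 315
E_{1} Δ^2 f = 105x^5 + 1050x^4 + 4375x^3 + 9450x^2 + 10535x + 4830
∇ Δ^2 f = 525x^4 + 1050x^3 + 1575x^2 + 1050x + 315
(E_{1} + ∇) Δ^2 f = 105x^5 + 1575x^4 + 5425x^3 + 11025x^2 + 11585x + 5145
Δ (E_{1} + ∇) Δ^2 f = 525x^4 + 7350x^3 + 26775x^2 + 45150x + 29715

g(x) = 525x^4 + 7350x^3 + 26775x^2 + 45150x + 29715


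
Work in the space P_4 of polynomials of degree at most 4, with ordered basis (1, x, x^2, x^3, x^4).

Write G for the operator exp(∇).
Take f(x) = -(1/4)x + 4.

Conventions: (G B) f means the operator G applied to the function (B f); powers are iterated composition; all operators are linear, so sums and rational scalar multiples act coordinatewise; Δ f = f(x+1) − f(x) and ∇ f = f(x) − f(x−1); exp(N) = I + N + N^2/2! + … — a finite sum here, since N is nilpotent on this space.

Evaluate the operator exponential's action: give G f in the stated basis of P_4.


the result is g(x) = -(1/4)x + 15/4

order-1 term: -1/4
the series for exp(∇) f terminates at order 1
exp(∇) f = -(1/4)x + 15/4


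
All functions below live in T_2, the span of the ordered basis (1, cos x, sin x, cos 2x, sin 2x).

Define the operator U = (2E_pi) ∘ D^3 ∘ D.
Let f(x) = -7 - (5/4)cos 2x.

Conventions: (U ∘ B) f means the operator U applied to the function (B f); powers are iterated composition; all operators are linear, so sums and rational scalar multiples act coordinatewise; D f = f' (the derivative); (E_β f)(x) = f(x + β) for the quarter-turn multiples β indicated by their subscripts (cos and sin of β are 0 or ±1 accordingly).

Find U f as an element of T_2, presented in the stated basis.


the result is g(x) = -40cos 2x

D f = (5/2)sin 2x
D D f = 5cos 2x
D D D f = -10sin 2x
D D D D f = -20cos 2x
E_pi D^3 D f = -20cos 2x
(2E_pi) D^3 D f = -40cos 2x


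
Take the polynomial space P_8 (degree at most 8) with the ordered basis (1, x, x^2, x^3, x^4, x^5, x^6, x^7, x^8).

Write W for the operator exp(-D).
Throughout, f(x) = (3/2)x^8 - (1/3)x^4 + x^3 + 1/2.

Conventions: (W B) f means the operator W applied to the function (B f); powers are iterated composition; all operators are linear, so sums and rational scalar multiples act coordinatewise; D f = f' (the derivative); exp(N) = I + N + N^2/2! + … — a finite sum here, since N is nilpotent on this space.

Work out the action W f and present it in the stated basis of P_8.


the image equals g(x) = (3/2)x^8 - 12x^7 + 42x^6 - 84x^5 + (314/3)x^4 - (245/3)x^3 + 37x^2 - (23/3)x + 2/3

order-1 term: -12x^7 + (4/3)x^3 - 3x^2
order-2 term: 42x^6 - 2x^2 + 3x
order-3 term: -84x^5 + (4/3)x - 1
order-4 term: 105x^4 - 1/3
order-5 term: -84x^3
order-6 term: 42x^2
order-7 term: -12x
order-8 term: 3/2
the series for exp(-D) f terminates at order 8
exp(-D) f = (3/2)x^8 - 12x^7 + 42x^6 - 84x^5 + (314/3)x^4 - (245/3)x^3 + 37x^2 - (23/3)x + 2/3


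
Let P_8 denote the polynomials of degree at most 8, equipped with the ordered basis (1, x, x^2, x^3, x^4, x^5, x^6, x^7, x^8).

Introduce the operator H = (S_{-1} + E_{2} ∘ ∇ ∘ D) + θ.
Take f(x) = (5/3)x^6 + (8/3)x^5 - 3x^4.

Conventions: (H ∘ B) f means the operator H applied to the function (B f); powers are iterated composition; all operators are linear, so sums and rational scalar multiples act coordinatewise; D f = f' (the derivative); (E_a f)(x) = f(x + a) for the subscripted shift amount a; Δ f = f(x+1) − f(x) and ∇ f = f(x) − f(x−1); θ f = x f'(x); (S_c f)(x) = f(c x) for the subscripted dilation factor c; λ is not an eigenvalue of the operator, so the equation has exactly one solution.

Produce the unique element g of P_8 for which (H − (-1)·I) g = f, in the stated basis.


write g with unknown coordinates in the stated basis and equate coefficients in (H − (-1)·I) g = f
solving from the highest basis element down gives g = (5/24)x^6 + (8/15)x^5 - (37/24)x^4 - (289/18)x^3 - (117/4)x^2 - (199/12)x + 2009/24
check: H g = (35/24)x^6 + (32/15)x^5 - (35/24)x^4 + (289/18)x^3 + (117/4)x^2 + (199/12)x - 2009/24
so H g − (-1)·g = (5/3)x^6 + (8/3)x^5 - 3x^4 = f ✓

the image equals g(x) = (5/24)x^6 + (8/15)x^5 - (37/24)x^4 - (289/18)x^3 - (117/4)x^2 - (199/12)x + 2009/24


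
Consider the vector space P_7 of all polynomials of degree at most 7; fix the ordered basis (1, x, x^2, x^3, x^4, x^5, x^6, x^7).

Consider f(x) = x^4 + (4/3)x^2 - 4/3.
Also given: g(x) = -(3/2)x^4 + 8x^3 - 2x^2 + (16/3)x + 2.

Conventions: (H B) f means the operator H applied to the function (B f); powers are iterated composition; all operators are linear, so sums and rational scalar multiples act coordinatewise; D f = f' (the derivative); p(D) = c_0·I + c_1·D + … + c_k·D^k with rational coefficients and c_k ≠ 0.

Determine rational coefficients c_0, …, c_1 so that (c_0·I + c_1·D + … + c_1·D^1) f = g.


D^0 f = x^4 + (4/3)x^2 - 4/3
D^1 f = 4x^3 + (8/3)x
matching coefficients of g against c_0 f + c_1 Df + … from the top degree down determines the c_i
solution: c_0 = -3/2, c_1 = 2

p(D) = -(3/2)·I + 2·D, i.e. c_0 = -3/2, c_1 = 2


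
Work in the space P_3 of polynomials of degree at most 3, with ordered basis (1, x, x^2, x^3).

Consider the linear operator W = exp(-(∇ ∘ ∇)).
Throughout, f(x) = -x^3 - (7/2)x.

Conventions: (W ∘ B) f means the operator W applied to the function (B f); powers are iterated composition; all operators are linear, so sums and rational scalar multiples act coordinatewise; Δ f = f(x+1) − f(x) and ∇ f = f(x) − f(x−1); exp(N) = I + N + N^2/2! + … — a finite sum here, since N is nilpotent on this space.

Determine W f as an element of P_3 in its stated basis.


the image equals g(x) = -x^3 + (5/2)x - 6

order-1 term: 6x - 6
the series for exp(-(∇ ∘ ∇)) f terminates at order 1
exp(-(∇ ∘ ∇)) f = -x^3 + (5/2)x - 6


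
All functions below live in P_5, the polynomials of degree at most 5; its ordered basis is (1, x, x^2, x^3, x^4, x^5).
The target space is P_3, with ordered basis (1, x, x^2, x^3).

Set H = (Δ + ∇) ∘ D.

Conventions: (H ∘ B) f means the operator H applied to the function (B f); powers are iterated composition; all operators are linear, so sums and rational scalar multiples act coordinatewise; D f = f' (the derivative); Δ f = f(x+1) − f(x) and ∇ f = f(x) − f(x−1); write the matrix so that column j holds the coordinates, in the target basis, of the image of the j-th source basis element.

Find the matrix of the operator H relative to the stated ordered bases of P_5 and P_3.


the matrix is [[0, 0, 4, 0, 8, 0]; [0, 0, 0, 12, 0, 40]; [0, 0, 0, 0, 24, 0]; [0, 0, 0, 0, 0, 40]] (rows listed top to bottom)

image of 1: 0
image of x: 0
image of x^2: 4
image of x^3: 12x
image of x^4: 24x^2 + 8
image of x^5: 40x^3 + 40x
each image's coordinates form column j of the matrix


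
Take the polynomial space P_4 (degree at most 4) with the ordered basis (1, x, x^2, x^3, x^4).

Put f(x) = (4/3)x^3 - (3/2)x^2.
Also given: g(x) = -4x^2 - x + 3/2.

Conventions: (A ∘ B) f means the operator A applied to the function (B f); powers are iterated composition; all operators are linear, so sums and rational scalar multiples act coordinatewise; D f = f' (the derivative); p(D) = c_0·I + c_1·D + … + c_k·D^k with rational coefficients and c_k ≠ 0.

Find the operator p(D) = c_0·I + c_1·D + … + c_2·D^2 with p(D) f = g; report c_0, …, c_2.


D^0 f = (4/3)x^3 - (3/2)x^2
D^1 f = 4x^2 - 3x
D^2 f = 8x - 3
matching coefficients of g against c_0 f + c_1 Df + … from the top degree down determines the c_i
solution: c_0 = 0, c_1 = -1, c_2 = -1/2

c_0 = 0, c_1 = -1, c_2 = -1/2


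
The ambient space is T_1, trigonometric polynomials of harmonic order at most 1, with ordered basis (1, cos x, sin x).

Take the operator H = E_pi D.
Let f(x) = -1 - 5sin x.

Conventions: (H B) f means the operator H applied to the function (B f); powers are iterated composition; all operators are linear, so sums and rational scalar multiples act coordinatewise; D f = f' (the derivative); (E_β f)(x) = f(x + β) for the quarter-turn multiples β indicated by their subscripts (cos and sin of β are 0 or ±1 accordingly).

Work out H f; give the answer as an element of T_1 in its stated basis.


D f = -5cos x
E_pi D f = 5cos x

g(x) = 5cos x


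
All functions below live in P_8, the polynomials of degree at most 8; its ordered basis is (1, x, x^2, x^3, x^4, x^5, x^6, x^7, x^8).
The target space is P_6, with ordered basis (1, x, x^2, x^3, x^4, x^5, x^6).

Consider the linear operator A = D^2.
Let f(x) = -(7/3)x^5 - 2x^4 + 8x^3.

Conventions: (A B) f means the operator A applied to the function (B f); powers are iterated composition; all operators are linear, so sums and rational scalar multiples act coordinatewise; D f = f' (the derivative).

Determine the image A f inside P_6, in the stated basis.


the result is g(x) = -(140/3)x^3 - 24x^2 + 48x

D f = -(35/3)x^4 - 8x^3 + 24x^2
D D f = -(140/3)x^3 - 24x^2 + 48x


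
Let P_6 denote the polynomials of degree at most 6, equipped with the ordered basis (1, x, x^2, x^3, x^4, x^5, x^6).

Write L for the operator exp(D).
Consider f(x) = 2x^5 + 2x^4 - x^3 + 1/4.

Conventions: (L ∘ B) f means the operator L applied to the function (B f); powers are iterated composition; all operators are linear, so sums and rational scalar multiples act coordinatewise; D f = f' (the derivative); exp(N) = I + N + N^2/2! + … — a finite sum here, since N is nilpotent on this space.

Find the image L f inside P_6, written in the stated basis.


order-1 term: 10x^4 + 8x^3 - 3x^2
order-2 term: 20x^3 + 12x^2 - 3x
order-3 term: 20x^2 + 8x - 1
order-4 term: 10x + 2
order-5 term: 2
the series for exp(D) f terminates at order 5
exp(D) f = 2x^5 + 12x^4 + 27x^3 + 29x^2 + 15x + 13/4

the result is g(x) = 2x^5 + 12x^4 + 27x^3 + 29x^2 + 15x + 13/4


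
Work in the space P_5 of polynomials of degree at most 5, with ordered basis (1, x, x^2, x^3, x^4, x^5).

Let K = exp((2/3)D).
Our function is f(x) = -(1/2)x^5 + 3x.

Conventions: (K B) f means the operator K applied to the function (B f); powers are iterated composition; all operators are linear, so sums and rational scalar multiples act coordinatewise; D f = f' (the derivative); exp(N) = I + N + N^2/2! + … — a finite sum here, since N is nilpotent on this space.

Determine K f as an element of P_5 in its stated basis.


the result is g(x) = -(1/2)x^5 - (5/3)x^4 - (20/9)x^3 - (40/27)x^2 + (203/81)x + 470/243

order-1 term: -(5/3)x^4 + 2
order-2 term: -(20/9)x^3
order-3 term: -(40/27)x^2
order-4 term: -(40/81)x
order-5 term: -16/243
the series for exp((2/3)D) f terminates at order 5
exp((2/3)D) f = -(1/2)x^5 - (5/3)x^4 - (20/9)x^3 - (40/27)x^2 + (203/81)x + 470/243


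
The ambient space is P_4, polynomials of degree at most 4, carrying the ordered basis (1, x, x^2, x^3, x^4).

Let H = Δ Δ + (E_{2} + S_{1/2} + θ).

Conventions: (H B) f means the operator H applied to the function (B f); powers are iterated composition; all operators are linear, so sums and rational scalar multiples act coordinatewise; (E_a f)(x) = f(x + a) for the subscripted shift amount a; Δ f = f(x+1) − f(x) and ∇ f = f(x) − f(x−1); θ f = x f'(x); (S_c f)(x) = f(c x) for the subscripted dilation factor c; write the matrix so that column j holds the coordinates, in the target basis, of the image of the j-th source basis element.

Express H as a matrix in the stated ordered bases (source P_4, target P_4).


the matrix is [[2, 2, 6, 14, 30]; [0, 5/2, 4, 18, 56]; [0, 0, 13/4, 6, 36]; [0, 0, 0, 33/8, 8]; [0, 0, 0, 0, 81/16]] (rows listed top to bottom)

image of 1: 2
image of x: (5/2)x + 2
image of x^2: (13/4)x^2 + 4x + 6
image of x^3: (33/8)x^3 + 6x^2 + 18x + 14
image of x^4: (81/16)x^4 + 8x^3 + 36x^2 + 56x + 30
each image's coordinates form column j of the matrix


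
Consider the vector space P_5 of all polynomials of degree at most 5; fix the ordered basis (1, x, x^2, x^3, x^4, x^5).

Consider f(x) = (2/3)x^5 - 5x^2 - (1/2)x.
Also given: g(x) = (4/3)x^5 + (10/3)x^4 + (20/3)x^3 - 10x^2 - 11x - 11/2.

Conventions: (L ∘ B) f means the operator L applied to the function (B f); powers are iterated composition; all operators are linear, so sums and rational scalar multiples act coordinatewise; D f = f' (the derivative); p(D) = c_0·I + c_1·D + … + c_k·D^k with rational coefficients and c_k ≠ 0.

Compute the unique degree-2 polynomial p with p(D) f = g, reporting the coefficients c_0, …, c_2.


D^0 f = (2/3)x^5 - 5x^2 - (1/2)x
D^1 f = (10/3)x^4 - 10x - 1/2
D^2 f = (40/3)x^3 - 10
matching coefficients of g against c_0 f + c_1 Df + … from the top degree down determines the c_i
solution: c_0 = 2, c_1 = 1, c_2 = 1/2

p(D) = 2·I + D + (1/2)·D^2, i.e. c_0 = 2, c_1 = 1, c_2 = 1/2


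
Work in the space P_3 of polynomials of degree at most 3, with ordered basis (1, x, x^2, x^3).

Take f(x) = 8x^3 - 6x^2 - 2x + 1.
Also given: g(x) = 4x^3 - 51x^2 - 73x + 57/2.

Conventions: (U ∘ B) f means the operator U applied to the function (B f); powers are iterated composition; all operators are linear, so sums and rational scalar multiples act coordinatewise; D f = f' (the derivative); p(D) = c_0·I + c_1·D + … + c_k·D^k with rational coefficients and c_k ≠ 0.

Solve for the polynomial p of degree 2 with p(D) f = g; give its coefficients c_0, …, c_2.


p(D) = (1/2)·I − 2·D − 2·D^2, i.e. c_0 = 1/2, c_1 = -2, c_2 = -2

D^0 f = 8x^3 - 6x^2 - 2x + 1
D^1 f = 24x^2 - 12x - 2
D^2 f = 48x - 12
matching coefficients of g against c_0 f + c_1 Df + … from the top degree down determines the c_i
solution: c_0 = 1/2, c_1 = -2, c_2 = -2


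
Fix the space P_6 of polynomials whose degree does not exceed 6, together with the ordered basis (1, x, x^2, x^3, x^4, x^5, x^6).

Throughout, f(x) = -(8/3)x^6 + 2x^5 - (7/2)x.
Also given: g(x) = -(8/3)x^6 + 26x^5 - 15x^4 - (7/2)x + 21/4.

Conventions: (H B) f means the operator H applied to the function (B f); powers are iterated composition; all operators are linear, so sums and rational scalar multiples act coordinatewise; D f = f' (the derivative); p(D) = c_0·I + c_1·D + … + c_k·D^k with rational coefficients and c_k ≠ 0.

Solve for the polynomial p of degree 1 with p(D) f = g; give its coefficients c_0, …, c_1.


D^0 f = -(8/3)x^6 + 2x^5 - (7/2)x
D^1 f = -16x^5 + 10x^4 - 7/2
matching coefficients of g against c_0 f + c_1 Df + … from the top degree down determines the c_i
solution: c_0 = 1, c_1 = -3/2

c_0 = 1, c_1 = -3/2


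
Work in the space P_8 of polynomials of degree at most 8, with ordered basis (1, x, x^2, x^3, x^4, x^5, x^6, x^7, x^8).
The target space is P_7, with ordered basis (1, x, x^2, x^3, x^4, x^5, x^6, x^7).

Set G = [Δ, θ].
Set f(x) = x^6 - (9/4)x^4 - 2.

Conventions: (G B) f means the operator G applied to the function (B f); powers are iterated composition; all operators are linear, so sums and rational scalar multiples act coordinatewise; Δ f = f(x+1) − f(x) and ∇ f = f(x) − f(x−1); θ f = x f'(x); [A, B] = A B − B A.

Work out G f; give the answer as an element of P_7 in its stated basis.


the result is g(x) = 6x^5 + 30x^4 + 51x^3 + 33x^2 + 3x - 3

θ f = 6x^6 - 9x^4
Δ θ f = 36x^5 + 90x^4 + 84x^3 + 36x^2 - 3
Δ f = 6x^5 + 15x^4 + 11x^3 + (3/2)x^2 - 3x - 5/4
θ Δ f = 30x^5 + 60x^4 + 33x^3 + 3x^2 - 3x
[Δ, θ] f = 6x^5 + 30x^4 + 51x^3 + 33x^2 + 3x - 3


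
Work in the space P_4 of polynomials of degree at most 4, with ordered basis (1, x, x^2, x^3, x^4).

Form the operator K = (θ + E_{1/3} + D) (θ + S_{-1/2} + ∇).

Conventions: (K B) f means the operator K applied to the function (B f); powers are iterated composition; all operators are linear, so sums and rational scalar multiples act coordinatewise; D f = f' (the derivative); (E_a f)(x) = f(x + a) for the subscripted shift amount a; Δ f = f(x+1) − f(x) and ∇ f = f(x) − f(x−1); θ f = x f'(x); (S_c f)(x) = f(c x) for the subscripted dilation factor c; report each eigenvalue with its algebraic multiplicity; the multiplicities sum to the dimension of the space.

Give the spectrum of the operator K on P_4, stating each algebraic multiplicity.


λ = 1 (multiplicity 2), λ = 27/4 (multiplicity 1), λ = 23/2 (multiplicity 1), λ = 325/16 (multiplicity 1)

image of 1: 1
image of x: x + 5/3
image of x^2: (27/4)x^2 + 10x + 23/12
image of x^3: (23/2)x^3 + (41/2)x^2 + (71/24)x - 553/216
image of x^4: (325/16)x^4 + (113/3)x^3 + (17/24)x^2 - (655/108)x + 5009/1296
the matrix is upper triangular; its diagonal is (1, 1, 27/4, 23/2, 325/16)
for a triangular matrix the eigenvalues are the diagonal entries, with algebraic multiplicity their repetition count


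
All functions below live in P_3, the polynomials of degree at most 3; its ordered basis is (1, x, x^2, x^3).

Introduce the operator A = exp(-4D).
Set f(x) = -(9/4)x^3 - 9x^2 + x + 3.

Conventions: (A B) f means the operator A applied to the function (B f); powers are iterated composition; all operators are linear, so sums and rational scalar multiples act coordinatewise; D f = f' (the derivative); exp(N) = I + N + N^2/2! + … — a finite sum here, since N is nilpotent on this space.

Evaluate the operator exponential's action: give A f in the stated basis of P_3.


the image equals g(x) = -(9/4)x^3 + 18x^2 - 35x - 1

order-1 term: 27x^2 + 72x - 4
order-2 term: -108x - 144
order-3 term: 144
the series for exp(-4D) f terminates at order 3
exp(-4D) f = -(9/4)x^3 + 18x^2 - 35x - 1


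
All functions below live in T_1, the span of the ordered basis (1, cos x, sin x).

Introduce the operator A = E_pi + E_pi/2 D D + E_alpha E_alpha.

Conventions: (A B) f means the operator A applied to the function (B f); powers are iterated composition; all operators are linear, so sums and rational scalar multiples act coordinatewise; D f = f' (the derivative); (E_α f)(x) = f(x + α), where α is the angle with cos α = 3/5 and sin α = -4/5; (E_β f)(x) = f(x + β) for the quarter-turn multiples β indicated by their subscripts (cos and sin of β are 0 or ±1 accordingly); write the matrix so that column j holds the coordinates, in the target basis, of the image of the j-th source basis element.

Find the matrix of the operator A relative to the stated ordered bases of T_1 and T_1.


the matrix is [[2, 0, 0]; [0, -32/25, -49/25]; [0, 49/25, -32/25]] (rows listed top to bottom)

image of 1: 2
image of cos x: -(32/25)cos x + (49/25)sin x
image of sin x: -(49/25)cos x - (32/25)sin x
each image's coordinates form column j of the matrix


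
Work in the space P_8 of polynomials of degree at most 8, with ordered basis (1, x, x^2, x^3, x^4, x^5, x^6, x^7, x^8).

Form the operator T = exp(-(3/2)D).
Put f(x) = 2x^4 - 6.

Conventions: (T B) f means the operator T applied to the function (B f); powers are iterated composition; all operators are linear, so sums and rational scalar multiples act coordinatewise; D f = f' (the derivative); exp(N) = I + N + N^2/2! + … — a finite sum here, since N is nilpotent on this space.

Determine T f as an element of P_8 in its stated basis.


the result is g(x) = 2x^4 - 12x^3 + 27x^2 - 27x + 33/8

order-1 term: -12x^3
order-2 term: 27x^2
order-3 term: -27x
order-4 term: 81/8
the series for exp(-(3/2)D) f terminates at order 4
exp(-(3/2)D) f = 2x^4 - 12x^3 + 27x^2 - 27x + 33/8


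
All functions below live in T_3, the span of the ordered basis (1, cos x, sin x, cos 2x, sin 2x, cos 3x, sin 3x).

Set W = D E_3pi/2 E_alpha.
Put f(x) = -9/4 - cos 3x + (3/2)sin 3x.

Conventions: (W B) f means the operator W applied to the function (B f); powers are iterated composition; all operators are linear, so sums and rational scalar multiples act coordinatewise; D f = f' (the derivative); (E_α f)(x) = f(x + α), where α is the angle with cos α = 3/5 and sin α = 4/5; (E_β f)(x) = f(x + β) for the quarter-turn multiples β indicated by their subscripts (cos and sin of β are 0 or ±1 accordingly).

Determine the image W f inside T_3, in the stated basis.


E_alpha f = -9/4 + (183/125)cos 3x - (263/250)sin 3x
E_3pi/2 E_alpha f = -9/4 - (263/250)cos 3x - (183/125)sin 3x
D (E_3pi/2 E_alpha) f = -(549/125)cos 3x + (789/250)sin 3x

the image equals g(x) = -(549/125)cos 3x + (789/250)sin 3x


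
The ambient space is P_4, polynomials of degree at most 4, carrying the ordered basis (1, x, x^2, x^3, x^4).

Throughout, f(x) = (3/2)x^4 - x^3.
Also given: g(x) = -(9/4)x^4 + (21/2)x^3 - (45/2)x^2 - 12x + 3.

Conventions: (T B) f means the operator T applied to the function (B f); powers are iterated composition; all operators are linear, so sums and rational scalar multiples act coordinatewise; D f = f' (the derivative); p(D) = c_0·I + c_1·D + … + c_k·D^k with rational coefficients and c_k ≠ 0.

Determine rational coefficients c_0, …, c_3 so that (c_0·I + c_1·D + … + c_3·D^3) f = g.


D^0 f = (3/2)x^4 - x^3
D^1 f = 6x^3 - 3x^2
D^2 f = 18x^2 - 6x
D^3 f = 36x - 6
matching coefficients of g against c_0 f + c_1 Df + … from the top degree down determines the c_i
solution: c_0 = -3/2, c_1 = 3/2, c_2 = -1, c_3 = -1/2

c_0 = -3/2, c_1 = 3/2, c_2 = -1, c_3 = -1/2


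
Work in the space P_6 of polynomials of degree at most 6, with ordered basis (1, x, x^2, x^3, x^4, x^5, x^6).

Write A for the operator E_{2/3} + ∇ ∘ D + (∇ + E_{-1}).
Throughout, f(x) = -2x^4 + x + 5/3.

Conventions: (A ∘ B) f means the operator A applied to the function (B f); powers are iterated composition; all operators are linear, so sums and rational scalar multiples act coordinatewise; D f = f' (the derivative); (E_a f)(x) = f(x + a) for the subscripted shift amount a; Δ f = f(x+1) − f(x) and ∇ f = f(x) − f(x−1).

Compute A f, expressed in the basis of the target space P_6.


g(x) = -4x^4 - (16/3)x^3 - (88/3)x^2 + (638/27)x - 356/81

E_{2/3} f = -2x^4 - (16/3)x^3 - (16/3)x^2 - (37/27)x + 157/81
D f = -8x^3 + 1
∇ D f = -24x^2 + 24x - 8
∇ f = -8x^3 + 12x^2 - 8x + 3
E_{-1} f = -2x^4 + 8x^3 - 12x^2 + 9x - 4/3
(∇ + E_{-1}) f = -2x^4 + x + 5/3
(E_{2/3} + ∇ ∘ D + (∇ + E_{-1})) f = -4x^4 - (16/3)x^3 - (88/3)x^2 + (638/27)x - 356/81


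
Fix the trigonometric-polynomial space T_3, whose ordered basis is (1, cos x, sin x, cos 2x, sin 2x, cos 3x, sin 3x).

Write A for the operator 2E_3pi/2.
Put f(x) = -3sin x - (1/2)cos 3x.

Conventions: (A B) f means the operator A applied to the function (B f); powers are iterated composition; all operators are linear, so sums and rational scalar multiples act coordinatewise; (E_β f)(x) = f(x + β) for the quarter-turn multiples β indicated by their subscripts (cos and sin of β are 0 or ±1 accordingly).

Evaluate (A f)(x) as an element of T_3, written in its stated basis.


E_3pi/2 f = 3cos x + (1/2)sin 3x
(2E_3pi/2) f = 6cos x + sin 3x

g(x) = 6cos x + sin 3x


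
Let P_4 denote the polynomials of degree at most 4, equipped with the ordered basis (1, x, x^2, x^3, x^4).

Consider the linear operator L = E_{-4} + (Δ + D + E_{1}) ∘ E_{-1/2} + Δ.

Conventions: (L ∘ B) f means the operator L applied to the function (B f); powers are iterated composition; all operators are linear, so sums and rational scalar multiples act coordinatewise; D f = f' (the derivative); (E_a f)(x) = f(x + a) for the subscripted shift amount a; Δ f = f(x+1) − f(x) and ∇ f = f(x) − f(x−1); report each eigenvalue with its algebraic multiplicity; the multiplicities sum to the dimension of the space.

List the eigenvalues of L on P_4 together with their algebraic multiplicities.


λ = 2 (multiplicity 5)

image of 1: 2
image of x: 2x - 1/2
image of x^2: 2x^2 - x + 65/4
image of x^3: 2x^3 - (3/2)x^2 + (195/4)x - 495/8
image of x^4: 2x^4 - 2x^3 + (195/2)x^2 - (495/2)x + 4105/16
the matrix is upper triangular; its diagonal is (2, 2, 2, 2, 2)
for a triangular matrix the eigenvalues are the diagonal entries, with algebraic multiplicity their repetition count


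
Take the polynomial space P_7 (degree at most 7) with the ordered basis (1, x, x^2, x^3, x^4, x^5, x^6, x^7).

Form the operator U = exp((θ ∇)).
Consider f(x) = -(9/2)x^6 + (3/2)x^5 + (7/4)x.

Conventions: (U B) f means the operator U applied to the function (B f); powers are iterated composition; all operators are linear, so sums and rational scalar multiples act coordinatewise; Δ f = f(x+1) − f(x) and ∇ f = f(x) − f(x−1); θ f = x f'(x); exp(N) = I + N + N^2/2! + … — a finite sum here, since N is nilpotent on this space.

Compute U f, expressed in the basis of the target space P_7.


g(x) = -(9/2)x^6 - (267/2)x^5 - 1050x^4 - 1890x^3 + 1020x^2 + (2089/4)x

order-1 term: -135x^5 + 300x^4 - 315x^3 + 165x^2 - (69/2)x
order-2 term: -1350x^4 + 3825x^3 - 4095x^2 + 1575x
order-3 term: -5400x^3 + 13050x^2 - 8355x
order-4 term: -8100x^2 + 10575x
order-5 term: -3240x
the series for exp((θ ∇)) f terminates at order 5
exp((θ ∇)) f = -(9/2)x^6 - (267/2)x^5 - 1050x^4 - 1890x^3 + 1020x^2 + (2089/4)x


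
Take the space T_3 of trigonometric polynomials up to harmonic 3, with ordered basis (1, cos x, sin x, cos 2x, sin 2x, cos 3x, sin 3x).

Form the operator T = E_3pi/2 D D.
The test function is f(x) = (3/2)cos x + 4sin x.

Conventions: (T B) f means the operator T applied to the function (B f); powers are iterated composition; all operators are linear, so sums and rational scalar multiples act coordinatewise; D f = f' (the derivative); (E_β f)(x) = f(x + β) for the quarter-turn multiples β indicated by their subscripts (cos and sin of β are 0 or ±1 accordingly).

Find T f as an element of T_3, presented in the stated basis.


the image equals g(x) = 4cos x - (3/2)sin x

D f = 4cos x - (3/2)sin x
D D f = -(3/2)cos x - 4sin x
E_3pi/2 D D f = 4cos x - (3/2)sin x


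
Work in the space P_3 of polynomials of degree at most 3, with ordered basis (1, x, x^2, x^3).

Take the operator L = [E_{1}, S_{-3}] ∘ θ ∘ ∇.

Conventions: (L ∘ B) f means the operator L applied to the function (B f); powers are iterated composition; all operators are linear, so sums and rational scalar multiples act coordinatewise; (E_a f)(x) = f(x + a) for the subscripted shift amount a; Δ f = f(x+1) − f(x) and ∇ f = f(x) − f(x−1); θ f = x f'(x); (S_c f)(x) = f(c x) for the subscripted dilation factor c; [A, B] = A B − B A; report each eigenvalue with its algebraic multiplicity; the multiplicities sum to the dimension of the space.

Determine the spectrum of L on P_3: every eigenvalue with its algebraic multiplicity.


image of 1: 0
image of x: 0
image of x^2: -8
image of x^3: 144x + 60
the matrix is upper triangular; its diagonal is (0, 0, 0, 0)
for a triangular matrix the eigenvalues are the diagonal entries, with algebraic multiplicity their repetition count

λ = 0 (multiplicity 4)


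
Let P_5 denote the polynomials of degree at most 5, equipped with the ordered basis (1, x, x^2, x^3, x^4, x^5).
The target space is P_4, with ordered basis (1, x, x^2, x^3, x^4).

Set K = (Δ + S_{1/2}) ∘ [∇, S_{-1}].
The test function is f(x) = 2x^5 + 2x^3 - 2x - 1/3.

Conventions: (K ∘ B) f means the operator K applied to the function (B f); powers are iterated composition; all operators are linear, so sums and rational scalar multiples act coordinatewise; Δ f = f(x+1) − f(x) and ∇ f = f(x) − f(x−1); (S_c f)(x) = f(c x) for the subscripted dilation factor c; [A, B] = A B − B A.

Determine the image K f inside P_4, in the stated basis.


S_{-1} f = -2x^5 - 2x^3 + 2x - 1/3
∇ S_{-1} f = -10x^4 + 20x^3 - 26x^2 + 16x - 2
∇ f = 10x^4 - 20x^3 + 26x^2 - 16x + 2
S_{-1} ∇ f = 10x^4 + 20x^3 + 26x^2 + 16x + 2
[∇, S_{-1}] f = -20x^4 - 52x^2 - 4
Δ [∇, S_{-1}] f = -80x^3 - 120x^2 - 184x - 72
S_{1/2} [∇, S_{-1}] f = -(5/4)x^4 - 13x^2 - 4
(Δ + S_{1/2}) [∇, S_{-1}] f = -(5/4)x^4 - 80x^3 - 133x^2 - 184x - 76

g(x) = -(5/4)x^4 - 80x^3 - 133x^2 - 184x - 76


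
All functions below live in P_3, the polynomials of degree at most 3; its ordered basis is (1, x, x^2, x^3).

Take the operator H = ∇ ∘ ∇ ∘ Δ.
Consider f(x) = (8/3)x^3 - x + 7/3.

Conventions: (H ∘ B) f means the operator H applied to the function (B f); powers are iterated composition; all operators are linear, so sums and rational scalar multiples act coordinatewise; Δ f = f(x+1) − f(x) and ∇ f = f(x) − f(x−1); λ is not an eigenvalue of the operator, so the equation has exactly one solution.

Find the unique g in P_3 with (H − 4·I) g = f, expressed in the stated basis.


write g with unknown coordinates in the stated basis and equate coefficients in (H − 4·I) g = f
solving from the highest basis element down gives g = -(2/3)x^3 + (1/4)x - 19/12
check: H g = -4
so H g − 4·g = (8/3)x^3 - x + 7/3 = f ✓

the result is g(x) = -(2/3)x^3 + (1/4)x - 19/12


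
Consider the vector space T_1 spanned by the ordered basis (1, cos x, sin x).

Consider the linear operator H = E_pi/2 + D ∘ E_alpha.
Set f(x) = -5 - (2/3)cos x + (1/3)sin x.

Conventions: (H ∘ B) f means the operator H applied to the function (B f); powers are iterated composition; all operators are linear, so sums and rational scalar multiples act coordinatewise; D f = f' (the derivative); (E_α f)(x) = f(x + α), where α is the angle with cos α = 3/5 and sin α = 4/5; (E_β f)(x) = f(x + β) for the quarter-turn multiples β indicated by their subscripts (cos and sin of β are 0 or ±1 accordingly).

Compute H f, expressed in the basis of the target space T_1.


g(x) = -5 + (16/15)cos x + (4/5)sin x

E_pi/2 f = -5 + (1/3)cos x + (2/3)sin x
E_alpha f = -5 - (2/15)cos x + (11/15)sin x
D E_alpha f = (11/15)cos x + (2/15)sin x
(E_pi/2 + D ∘ E_alpha) f = -5 + (16/15)cos x + (4/5)sin x


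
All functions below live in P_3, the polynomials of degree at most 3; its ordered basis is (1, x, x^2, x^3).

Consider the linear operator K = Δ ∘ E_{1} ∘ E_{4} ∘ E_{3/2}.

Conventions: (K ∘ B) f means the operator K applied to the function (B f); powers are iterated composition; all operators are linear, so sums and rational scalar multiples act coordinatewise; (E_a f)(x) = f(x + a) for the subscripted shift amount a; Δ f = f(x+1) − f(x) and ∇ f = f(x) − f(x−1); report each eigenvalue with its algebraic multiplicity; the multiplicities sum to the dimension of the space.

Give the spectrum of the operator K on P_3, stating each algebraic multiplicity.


λ = 0 (multiplicity 4)

image of 1: 0
image of x: 1
image of x^2: 2x + 14
image of x^3: 3x^2 + 42x + 589/4
the matrix is upper triangular; its diagonal is (0, 0, 0, 0)
for a triangular matrix the eigenvalues are the diagonal entries, with algebraic multiplicity their repetition count


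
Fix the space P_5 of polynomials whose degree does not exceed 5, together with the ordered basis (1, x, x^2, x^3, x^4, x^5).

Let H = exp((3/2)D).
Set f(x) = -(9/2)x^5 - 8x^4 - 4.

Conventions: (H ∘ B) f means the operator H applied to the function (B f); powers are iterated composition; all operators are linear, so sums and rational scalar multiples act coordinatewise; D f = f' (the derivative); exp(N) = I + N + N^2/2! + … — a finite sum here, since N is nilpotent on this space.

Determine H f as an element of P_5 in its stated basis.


order-1 term: -(135/4)x^4 - 48x^3
order-2 term: -(405/4)x^3 - 108x^2
order-3 term: -(1215/8)x^2 - 108x
order-4 term: -(3645/32)x - 81/2
order-5 term: -2187/64
the series for exp((3/2)D) f terminates at order 5
exp((3/2)D) f = -(9/2)x^5 - (167/4)x^4 - (597/4)x^3 - (2079/8)x^2 - (7101/32)x - 5035/64

g(x) = -(9/2)x^5 - (167/4)x^4 - (597/4)x^3 - (2079/8)x^2 - (7101/32)x - 5035/64


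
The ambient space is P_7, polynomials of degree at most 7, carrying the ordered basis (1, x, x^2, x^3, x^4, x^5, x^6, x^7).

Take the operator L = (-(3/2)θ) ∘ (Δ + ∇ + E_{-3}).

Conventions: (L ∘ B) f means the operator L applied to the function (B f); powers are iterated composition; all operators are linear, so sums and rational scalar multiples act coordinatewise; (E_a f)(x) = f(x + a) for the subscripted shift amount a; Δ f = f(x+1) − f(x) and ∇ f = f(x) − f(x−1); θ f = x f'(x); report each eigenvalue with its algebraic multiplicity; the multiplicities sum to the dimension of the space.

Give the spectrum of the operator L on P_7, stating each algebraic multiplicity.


image of 1: 0
image of x: -(3/2)x
image of x^2: -3x^2 + 3x
image of x^3: -(9/2)x^3 + 9x^2 - (81/2)x
image of x^4: -6x^4 + 18x^3 - 162x^2 + 150x
image of x^5: -(15/2)x^5 + 30x^4 - 405x^3 + 750x^2 - (1215/2)x
image of x^6: -9x^6 + 45x^5 - 810x^4 + 2250x^3 - 3645x^2 + 2169x
image of x^7: -(21/2)x^7 + 63x^6 - (2835/2)x^5 + 5250x^4 - (25515/2)x^3 + 15183x^2 - (15309/2)x
the matrix is upper triangular; its diagonal is (0, -3/2, -3, -9/2, -6, -15/2, -9, -21/2)
for a triangular matrix the eigenvalues are the diagonal entries, with algebraic multiplicity their repetition count

λ = -21/2 (multiplicity 1), λ = -9 (multiplicity 1), λ = -15/2 (multiplicity 1), λ = -6 (multiplicity 1), λ = -9/2 (multiplicity 1), λ = -3 (multiplicity 1), λ = -3/2 (multiplicity 1), λ = 0 (multiplicity 1)


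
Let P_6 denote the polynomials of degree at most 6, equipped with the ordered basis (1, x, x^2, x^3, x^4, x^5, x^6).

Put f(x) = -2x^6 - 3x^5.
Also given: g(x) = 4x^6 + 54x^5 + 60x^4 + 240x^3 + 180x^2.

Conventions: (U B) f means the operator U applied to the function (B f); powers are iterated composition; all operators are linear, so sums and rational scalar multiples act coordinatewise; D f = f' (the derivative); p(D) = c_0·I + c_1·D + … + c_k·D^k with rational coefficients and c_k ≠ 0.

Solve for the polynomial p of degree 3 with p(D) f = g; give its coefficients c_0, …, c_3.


p(D) = -2·I − 4·D − D^3, i.e. c_0 = -2, c_1 = -4, c_2 = 0, c_3 = -1

D^0 f = -2x^6 - 3x^5
D^1 f = -12x^5 - 15x^4
D^2 f = -60x^4 - 60x^3
D^3 f = -240x^3 - 180x^2
matching coefficients of g against c_0 f + c_1 Df + … from the top degree down determines the c_i
solution: c_0 = -2, c_1 = -4, c_2 = 0, c_3 = -1


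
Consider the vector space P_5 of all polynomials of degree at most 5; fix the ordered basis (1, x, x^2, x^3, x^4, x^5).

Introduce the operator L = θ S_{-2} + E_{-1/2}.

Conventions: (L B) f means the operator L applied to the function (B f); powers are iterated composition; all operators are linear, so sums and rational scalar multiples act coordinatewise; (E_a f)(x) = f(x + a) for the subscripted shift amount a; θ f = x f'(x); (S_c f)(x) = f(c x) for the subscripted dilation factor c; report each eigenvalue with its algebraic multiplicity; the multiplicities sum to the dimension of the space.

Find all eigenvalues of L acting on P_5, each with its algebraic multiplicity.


λ = -159 (multiplicity 1), λ = -23 (multiplicity 1), λ = -1 (multiplicity 1), λ = 1 (multiplicity 1), λ = 9 (multiplicity 1), λ = 65 (multiplicity 1)

image of 1: 1
image of x: -x - 1/2
image of x^2: 9x^2 - x + 1/4
image of x^3: -23x^3 - (3/2)x^2 + (3/4)x - 1/8
image of x^4: 65x^4 - 2x^3 + (3/2)x^2 - (1/2)x + 1/16
image of x^5: -159x^5 - (5/2)x^4 + (5/2)x^3 - (5/4)x^2 + (5/16)x - 1/32
the matrix is upper triangular; its diagonal is (1, -1, 9, -23, 65, -159)
for a triangular matrix the eigenvalues are the diagonal entries, with algebraic multiplicity their repetition count


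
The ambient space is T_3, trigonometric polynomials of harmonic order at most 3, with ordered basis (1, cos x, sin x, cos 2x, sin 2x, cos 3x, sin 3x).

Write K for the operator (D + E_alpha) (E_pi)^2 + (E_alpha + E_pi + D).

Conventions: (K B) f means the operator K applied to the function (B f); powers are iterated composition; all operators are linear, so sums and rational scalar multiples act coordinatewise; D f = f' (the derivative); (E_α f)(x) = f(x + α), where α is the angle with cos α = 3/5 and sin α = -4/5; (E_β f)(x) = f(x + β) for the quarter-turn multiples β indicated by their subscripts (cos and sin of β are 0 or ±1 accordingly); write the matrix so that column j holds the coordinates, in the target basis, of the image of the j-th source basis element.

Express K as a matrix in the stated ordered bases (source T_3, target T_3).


the matrix is [[3, 0, 0, 0, 0, 0, 0]; [0, 1/5, 2/5, 0, 0, 0, 0]; [0, -2/5, 1/5, 0, 0, 0, 0]; [0, 0, 0, 11/25, 52/25, 0, 0]; [0, 0, 0, -52/25, 11/25, 0, 0]; [0, 0, 0, 0, 0, -359/125, 662/125]; [0, 0, 0, 0, 0, -662/125, -359/125]] (rows listed top to bottom)

image of 1: 3
image of cos x: (1/5)cos x - (2/5)sin x
image of sin x: (2/5)cos x + (1/5)sin x
image of cos 2x: (11/25)cos 2x - (52/25)sin 2x
image of sin 2x: (52/25)cos 2x + (11/25)sin 2x
image of cos 3x: -(359/125)cos 3x - (662/125)sin 3x
image of sin 3x: (662/125)cos 3x - (359/125)sin 3x
each image's coordinates form column j of the matrix
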